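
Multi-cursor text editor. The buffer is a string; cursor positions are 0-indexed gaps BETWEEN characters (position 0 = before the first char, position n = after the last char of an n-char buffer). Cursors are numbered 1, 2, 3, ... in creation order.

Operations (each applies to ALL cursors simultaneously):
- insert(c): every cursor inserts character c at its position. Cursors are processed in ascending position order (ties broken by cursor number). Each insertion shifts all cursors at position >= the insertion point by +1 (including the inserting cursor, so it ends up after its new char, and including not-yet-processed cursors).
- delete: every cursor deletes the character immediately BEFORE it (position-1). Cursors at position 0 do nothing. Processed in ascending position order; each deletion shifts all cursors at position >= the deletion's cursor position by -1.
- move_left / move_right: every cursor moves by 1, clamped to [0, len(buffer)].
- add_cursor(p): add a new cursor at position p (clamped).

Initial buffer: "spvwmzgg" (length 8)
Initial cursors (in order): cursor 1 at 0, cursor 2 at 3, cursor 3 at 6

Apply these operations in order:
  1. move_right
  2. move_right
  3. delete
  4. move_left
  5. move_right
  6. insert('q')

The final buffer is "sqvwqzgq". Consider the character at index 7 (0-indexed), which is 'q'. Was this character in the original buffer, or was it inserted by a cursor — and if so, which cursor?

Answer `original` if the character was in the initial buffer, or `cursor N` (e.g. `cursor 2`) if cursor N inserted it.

After op 1 (move_right): buffer="spvwmzgg" (len 8), cursors c1@1 c2@4 c3@7, authorship ........
After op 2 (move_right): buffer="spvwmzgg" (len 8), cursors c1@2 c2@5 c3@8, authorship ........
After op 3 (delete): buffer="svwzg" (len 5), cursors c1@1 c2@3 c3@5, authorship .....
After op 4 (move_left): buffer="svwzg" (len 5), cursors c1@0 c2@2 c3@4, authorship .....
After op 5 (move_right): buffer="svwzg" (len 5), cursors c1@1 c2@3 c3@5, authorship .....
After op 6 (insert('q')): buffer="sqvwqzgq" (len 8), cursors c1@2 c2@5 c3@8, authorship .1..2..3
Authorship (.=original, N=cursor N): . 1 . . 2 . . 3
Index 7: author = 3

Answer: cursor 3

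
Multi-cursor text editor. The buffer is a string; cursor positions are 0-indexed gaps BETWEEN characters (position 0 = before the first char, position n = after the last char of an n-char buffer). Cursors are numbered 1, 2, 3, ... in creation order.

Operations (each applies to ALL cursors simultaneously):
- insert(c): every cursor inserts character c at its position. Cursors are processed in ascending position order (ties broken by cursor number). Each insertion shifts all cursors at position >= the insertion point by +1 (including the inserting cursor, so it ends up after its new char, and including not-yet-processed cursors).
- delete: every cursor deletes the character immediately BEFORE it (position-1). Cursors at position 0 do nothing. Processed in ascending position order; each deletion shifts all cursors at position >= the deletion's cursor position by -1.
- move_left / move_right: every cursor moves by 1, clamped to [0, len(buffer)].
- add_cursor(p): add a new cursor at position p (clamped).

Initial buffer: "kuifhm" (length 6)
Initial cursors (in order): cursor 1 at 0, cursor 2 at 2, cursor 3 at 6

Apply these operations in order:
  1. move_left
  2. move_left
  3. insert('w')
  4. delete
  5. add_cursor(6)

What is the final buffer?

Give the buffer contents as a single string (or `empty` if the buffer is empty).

After op 1 (move_left): buffer="kuifhm" (len 6), cursors c1@0 c2@1 c3@5, authorship ......
After op 2 (move_left): buffer="kuifhm" (len 6), cursors c1@0 c2@0 c3@4, authorship ......
After op 3 (insert('w')): buffer="wwkuifwhm" (len 9), cursors c1@2 c2@2 c3@7, authorship 12....3..
After op 4 (delete): buffer="kuifhm" (len 6), cursors c1@0 c2@0 c3@4, authorship ......
After op 5 (add_cursor(6)): buffer="kuifhm" (len 6), cursors c1@0 c2@0 c3@4 c4@6, authorship ......

Answer: kuifhm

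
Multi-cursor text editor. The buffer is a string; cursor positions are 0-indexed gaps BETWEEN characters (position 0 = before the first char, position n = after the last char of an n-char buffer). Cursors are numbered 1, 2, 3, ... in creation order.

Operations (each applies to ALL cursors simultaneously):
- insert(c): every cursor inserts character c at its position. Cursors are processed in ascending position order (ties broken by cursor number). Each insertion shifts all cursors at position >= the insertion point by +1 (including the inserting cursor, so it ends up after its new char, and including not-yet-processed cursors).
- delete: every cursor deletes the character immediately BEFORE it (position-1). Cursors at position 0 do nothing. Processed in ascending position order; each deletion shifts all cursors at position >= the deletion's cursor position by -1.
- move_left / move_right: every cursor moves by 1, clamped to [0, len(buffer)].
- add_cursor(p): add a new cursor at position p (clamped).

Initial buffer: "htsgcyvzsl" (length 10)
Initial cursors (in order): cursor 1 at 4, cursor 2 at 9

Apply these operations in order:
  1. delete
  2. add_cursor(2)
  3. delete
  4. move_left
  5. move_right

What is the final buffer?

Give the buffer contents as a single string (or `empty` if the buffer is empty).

After op 1 (delete): buffer="htscyvzl" (len 8), cursors c1@3 c2@7, authorship ........
After op 2 (add_cursor(2)): buffer="htscyvzl" (len 8), cursors c3@2 c1@3 c2@7, authorship ........
After op 3 (delete): buffer="hcyvl" (len 5), cursors c1@1 c3@1 c2@4, authorship .....
After op 4 (move_left): buffer="hcyvl" (len 5), cursors c1@0 c3@0 c2@3, authorship .....
After op 5 (move_right): buffer="hcyvl" (len 5), cursors c1@1 c3@1 c2@4, authorship .....

Answer: hcyvl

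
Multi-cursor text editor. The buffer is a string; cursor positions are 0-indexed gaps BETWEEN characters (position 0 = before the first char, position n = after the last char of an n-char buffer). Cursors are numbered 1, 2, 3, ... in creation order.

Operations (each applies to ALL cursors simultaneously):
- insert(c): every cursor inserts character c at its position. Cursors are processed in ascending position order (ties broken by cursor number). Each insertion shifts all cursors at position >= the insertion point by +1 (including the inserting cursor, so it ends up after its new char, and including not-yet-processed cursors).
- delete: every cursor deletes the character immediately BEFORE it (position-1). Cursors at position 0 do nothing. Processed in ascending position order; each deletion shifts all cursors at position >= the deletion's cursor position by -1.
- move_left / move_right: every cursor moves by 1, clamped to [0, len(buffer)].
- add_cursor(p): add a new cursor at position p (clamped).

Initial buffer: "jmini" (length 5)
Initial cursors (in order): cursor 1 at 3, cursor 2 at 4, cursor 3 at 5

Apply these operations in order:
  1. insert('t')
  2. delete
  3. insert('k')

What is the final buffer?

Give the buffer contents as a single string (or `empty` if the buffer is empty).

Answer: jmiknkik

Derivation:
After op 1 (insert('t')): buffer="jmitntit" (len 8), cursors c1@4 c2@6 c3@8, authorship ...1.2.3
After op 2 (delete): buffer="jmini" (len 5), cursors c1@3 c2@4 c3@5, authorship .....
After op 3 (insert('k')): buffer="jmiknkik" (len 8), cursors c1@4 c2@6 c3@8, authorship ...1.2.3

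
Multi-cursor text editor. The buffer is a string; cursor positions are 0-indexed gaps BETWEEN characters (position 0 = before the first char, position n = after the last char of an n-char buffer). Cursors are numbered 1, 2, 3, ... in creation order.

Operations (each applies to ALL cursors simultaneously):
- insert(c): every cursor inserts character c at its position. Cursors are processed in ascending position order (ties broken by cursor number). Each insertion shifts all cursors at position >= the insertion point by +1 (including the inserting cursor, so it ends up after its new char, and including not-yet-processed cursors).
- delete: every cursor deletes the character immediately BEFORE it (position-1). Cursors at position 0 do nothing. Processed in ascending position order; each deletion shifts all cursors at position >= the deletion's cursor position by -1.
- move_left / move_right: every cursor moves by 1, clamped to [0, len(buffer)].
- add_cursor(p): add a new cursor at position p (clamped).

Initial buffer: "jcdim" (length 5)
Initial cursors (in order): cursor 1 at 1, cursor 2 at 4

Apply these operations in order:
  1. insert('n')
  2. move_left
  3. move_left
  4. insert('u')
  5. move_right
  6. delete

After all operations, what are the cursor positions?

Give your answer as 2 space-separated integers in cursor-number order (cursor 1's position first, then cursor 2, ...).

After op 1 (insert('n')): buffer="jncdinm" (len 7), cursors c1@2 c2@6, authorship .1...2.
After op 2 (move_left): buffer="jncdinm" (len 7), cursors c1@1 c2@5, authorship .1...2.
After op 3 (move_left): buffer="jncdinm" (len 7), cursors c1@0 c2@4, authorship .1...2.
After op 4 (insert('u')): buffer="ujncduinm" (len 9), cursors c1@1 c2@6, authorship 1.1..2.2.
After op 5 (move_right): buffer="ujncduinm" (len 9), cursors c1@2 c2@7, authorship 1.1..2.2.
After op 6 (delete): buffer="uncdunm" (len 7), cursors c1@1 c2@5, authorship 11..22.

Answer: 1 5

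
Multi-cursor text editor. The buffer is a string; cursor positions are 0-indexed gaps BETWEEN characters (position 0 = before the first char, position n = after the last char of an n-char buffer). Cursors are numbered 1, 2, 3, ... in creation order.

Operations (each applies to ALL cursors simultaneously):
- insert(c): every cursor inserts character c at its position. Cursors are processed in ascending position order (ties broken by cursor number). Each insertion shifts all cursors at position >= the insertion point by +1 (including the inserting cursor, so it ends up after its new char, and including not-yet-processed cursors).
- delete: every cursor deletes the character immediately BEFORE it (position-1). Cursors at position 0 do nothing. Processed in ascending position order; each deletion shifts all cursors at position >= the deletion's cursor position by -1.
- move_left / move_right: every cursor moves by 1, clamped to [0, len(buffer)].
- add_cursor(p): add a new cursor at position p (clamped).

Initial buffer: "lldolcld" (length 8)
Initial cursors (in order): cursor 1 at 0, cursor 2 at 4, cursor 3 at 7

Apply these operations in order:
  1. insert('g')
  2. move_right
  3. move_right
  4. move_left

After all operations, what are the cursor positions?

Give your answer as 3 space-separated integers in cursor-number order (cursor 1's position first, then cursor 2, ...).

Answer: 2 7 10

Derivation:
After op 1 (insert('g')): buffer="glldoglclgd" (len 11), cursors c1@1 c2@6 c3@10, authorship 1....2...3.
After op 2 (move_right): buffer="glldoglclgd" (len 11), cursors c1@2 c2@7 c3@11, authorship 1....2...3.
After op 3 (move_right): buffer="glldoglclgd" (len 11), cursors c1@3 c2@8 c3@11, authorship 1....2...3.
After op 4 (move_left): buffer="glldoglclgd" (len 11), cursors c1@2 c2@7 c3@10, authorship 1....2...3.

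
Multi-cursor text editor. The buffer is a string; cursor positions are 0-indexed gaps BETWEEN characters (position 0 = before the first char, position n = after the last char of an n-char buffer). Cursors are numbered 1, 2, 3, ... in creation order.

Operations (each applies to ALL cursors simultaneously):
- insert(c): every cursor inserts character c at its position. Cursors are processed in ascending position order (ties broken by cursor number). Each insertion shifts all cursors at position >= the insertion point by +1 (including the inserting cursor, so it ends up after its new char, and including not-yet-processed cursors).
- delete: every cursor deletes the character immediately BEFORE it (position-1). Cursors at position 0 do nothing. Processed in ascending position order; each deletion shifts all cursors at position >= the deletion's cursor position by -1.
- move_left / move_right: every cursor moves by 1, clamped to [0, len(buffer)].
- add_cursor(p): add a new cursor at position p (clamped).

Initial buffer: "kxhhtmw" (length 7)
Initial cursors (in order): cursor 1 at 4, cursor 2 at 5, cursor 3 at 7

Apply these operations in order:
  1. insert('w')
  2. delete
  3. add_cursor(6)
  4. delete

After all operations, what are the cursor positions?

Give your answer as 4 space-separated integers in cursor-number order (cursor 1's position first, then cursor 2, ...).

After op 1 (insert('w')): buffer="kxhhwtwmww" (len 10), cursors c1@5 c2@7 c3@10, authorship ....1.2..3
After op 2 (delete): buffer="kxhhtmw" (len 7), cursors c1@4 c2@5 c3@7, authorship .......
After op 3 (add_cursor(6)): buffer="kxhhtmw" (len 7), cursors c1@4 c2@5 c4@6 c3@7, authorship .......
After op 4 (delete): buffer="kxh" (len 3), cursors c1@3 c2@3 c3@3 c4@3, authorship ...

Answer: 3 3 3 3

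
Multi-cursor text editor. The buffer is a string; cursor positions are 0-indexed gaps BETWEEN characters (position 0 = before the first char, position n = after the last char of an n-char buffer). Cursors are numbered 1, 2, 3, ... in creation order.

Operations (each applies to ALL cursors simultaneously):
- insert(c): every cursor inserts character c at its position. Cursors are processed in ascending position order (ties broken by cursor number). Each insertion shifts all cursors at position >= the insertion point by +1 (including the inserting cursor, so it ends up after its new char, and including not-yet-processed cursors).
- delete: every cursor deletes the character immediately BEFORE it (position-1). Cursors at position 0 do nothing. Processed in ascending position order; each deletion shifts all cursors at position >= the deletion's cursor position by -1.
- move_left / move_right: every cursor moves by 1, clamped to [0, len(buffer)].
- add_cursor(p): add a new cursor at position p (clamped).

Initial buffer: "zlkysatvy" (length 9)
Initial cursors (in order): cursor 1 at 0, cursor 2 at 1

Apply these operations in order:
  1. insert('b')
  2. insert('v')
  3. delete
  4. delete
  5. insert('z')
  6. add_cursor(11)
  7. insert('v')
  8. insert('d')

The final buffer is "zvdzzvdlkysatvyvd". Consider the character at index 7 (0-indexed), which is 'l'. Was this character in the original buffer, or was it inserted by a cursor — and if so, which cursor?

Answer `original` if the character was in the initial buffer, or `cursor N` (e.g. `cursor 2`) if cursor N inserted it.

After op 1 (insert('b')): buffer="bzblkysatvy" (len 11), cursors c1@1 c2@3, authorship 1.2........
After op 2 (insert('v')): buffer="bvzbvlkysatvy" (len 13), cursors c1@2 c2@5, authorship 11.22........
After op 3 (delete): buffer="bzblkysatvy" (len 11), cursors c1@1 c2@3, authorship 1.2........
After op 4 (delete): buffer="zlkysatvy" (len 9), cursors c1@0 c2@1, authorship .........
After op 5 (insert('z')): buffer="zzzlkysatvy" (len 11), cursors c1@1 c2@3, authorship 1.2........
After op 6 (add_cursor(11)): buffer="zzzlkysatvy" (len 11), cursors c1@1 c2@3 c3@11, authorship 1.2........
After op 7 (insert('v')): buffer="zvzzvlkysatvyv" (len 14), cursors c1@2 c2@5 c3@14, authorship 11.22........3
After op 8 (insert('d')): buffer="zvdzzvdlkysatvyvd" (len 17), cursors c1@3 c2@7 c3@17, authorship 111.222........33
Authorship (.=original, N=cursor N): 1 1 1 . 2 2 2 . . . . . . . . 3 3
Index 7: author = original

Answer: original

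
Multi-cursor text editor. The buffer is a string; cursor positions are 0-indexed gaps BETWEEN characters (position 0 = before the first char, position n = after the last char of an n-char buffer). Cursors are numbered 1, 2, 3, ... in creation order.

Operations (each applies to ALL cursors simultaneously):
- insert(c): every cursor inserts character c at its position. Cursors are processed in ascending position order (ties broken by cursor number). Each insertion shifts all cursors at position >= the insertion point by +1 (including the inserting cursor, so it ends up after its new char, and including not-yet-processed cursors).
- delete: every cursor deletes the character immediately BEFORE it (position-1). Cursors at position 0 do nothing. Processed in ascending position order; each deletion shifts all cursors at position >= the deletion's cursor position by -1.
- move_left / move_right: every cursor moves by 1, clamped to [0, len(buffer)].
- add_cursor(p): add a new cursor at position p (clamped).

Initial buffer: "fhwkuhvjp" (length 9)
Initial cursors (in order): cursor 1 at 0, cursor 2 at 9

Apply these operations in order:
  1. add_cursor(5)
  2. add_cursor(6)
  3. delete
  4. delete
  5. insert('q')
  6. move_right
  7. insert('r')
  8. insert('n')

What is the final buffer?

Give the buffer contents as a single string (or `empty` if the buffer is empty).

Answer: qfrnhqqvrrnnqrn

Derivation:
After op 1 (add_cursor(5)): buffer="fhwkuhvjp" (len 9), cursors c1@0 c3@5 c2@9, authorship .........
After op 2 (add_cursor(6)): buffer="fhwkuhvjp" (len 9), cursors c1@0 c3@5 c4@6 c2@9, authorship .........
After op 3 (delete): buffer="fhwkvj" (len 6), cursors c1@0 c3@4 c4@4 c2@6, authorship ......
After op 4 (delete): buffer="fhv" (len 3), cursors c1@0 c3@2 c4@2 c2@3, authorship ...
After op 5 (insert('q')): buffer="qfhqqvq" (len 7), cursors c1@1 c3@5 c4@5 c2@7, authorship 1..34.2
After op 6 (move_right): buffer="qfhqqvq" (len 7), cursors c1@2 c3@6 c4@6 c2@7, authorship 1..34.2
After op 7 (insert('r')): buffer="qfrhqqvrrqr" (len 11), cursors c1@3 c3@9 c4@9 c2@11, authorship 1.1.34.3422
After op 8 (insert('n')): buffer="qfrnhqqvrrnnqrn" (len 15), cursors c1@4 c3@12 c4@12 c2@15, authorship 1.11.34.3434222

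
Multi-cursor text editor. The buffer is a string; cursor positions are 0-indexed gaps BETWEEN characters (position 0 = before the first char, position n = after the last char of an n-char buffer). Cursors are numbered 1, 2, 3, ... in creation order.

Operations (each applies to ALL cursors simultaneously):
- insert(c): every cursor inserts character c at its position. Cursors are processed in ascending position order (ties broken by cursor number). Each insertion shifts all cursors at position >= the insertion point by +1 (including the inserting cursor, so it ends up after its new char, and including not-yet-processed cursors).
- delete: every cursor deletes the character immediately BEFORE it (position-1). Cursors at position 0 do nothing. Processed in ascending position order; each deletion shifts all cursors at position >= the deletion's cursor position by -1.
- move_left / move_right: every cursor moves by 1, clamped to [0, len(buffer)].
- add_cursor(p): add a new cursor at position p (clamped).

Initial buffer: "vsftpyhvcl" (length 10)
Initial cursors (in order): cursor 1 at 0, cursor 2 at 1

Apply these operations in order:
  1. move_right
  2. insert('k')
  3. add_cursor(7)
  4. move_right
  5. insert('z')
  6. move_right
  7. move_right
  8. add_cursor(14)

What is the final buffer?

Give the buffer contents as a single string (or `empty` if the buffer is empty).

After op 1 (move_right): buffer="vsftpyhvcl" (len 10), cursors c1@1 c2@2, authorship ..........
After op 2 (insert('k')): buffer="vkskftpyhvcl" (len 12), cursors c1@2 c2@4, authorship .1.2........
After op 3 (add_cursor(7)): buffer="vkskftpyhvcl" (len 12), cursors c1@2 c2@4 c3@7, authorship .1.2........
After op 4 (move_right): buffer="vkskftpyhvcl" (len 12), cursors c1@3 c2@5 c3@8, authorship .1.2........
After op 5 (insert('z')): buffer="vkszkfztpyzhvcl" (len 15), cursors c1@4 c2@7 c3@11, authorship .1.12.2...3....
After op 6 (move_right): buffer="vkszkfztpyzhvcl" (len 15), cursors c1@5 c2@8 c3@12, authorship .1.12.2...3....
After op 7 (move_right): buffer="vkszkfztpyzhvcl" (len 15), cursors c1@6 c2@9 c3@13, authorship .1.12.2...3....
After op 8 (add_cursor(14)): buffer="vkszkfztpyzhvcl" (len 15), cursors c1@6 c2@9 c3@13 c4@14, authorship .1.12.2...3....

Answer: vkszkfztpyzhvcl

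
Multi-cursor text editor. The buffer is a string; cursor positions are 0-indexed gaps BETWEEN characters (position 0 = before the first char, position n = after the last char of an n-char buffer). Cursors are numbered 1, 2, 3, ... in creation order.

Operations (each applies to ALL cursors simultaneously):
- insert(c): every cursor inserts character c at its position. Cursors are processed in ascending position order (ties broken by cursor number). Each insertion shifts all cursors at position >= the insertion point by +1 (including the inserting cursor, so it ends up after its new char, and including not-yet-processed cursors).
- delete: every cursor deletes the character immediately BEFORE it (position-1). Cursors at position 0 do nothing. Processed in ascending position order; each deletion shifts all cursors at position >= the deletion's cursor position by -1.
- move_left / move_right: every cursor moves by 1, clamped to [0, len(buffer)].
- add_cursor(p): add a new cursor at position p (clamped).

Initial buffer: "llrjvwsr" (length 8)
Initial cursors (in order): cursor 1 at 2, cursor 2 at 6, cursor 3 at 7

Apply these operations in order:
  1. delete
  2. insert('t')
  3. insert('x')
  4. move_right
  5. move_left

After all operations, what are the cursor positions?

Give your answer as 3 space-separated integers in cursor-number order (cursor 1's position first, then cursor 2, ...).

After op 1 (delete): buffer="lrjvr" (len 5), cursors c1@1 c2@4 c3@4, authorship .....
After op 2 (insert('t')): buffer="ltrjvttr" (len 8), cursors c1@2 c2@7 c3@7, authorship .1...23.
After op 3 (insert('x')): buffer="ltxrjvttxxr" (len 11), cursors c1@3 c2@10 c3@10, authorship .11...2323.
After op 4 (move_right): buffer="ltxrjvttxxr" (len 11), cursors c1@4 c2@11 c3@11, authorship .11...2323.
After op 5 (move_left): buffer="ltxrjvttxxr" (len 11), cursors c1@3 c2@10 c3@10, authorship .11...2323.

Answer: 3 10 10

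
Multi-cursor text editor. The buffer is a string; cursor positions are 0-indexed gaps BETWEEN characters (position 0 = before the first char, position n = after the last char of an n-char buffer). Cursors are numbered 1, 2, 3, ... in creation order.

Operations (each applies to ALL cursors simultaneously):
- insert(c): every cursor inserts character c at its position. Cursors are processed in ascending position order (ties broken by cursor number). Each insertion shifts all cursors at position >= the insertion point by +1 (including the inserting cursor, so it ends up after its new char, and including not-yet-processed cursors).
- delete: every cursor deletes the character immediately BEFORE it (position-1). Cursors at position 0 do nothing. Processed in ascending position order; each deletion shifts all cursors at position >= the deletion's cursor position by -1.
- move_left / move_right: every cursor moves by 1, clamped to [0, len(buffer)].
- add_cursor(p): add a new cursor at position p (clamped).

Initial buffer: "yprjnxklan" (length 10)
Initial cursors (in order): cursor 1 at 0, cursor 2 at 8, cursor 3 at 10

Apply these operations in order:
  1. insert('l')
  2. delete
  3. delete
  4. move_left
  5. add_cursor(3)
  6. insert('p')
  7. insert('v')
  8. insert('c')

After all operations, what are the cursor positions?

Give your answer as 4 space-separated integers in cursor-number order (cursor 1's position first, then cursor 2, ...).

Answer: 3 15 19 9

Derivation:
After op 1 (insert('l')): buffer="lyprjnxkllanl" (len 13), cursors c1@1 c2@10 c3@13, authorship 1........2..3
After op 2 (delete): buffer="yprjnxklan" (len 10), cursors c1@0 c2@8 c3@10, authorship ..........
After op 3 (delete): buffer="yprjnxka" (len 8), cursors c1@0 c2@7 c3@8, authorship ........
After op 4 (move_left): buffer="yprjnxka" (len 8), cursors c1@0 c2@6 c3@7, authorship ........
After op 5 (add_cursor(3)): buffer="yprjnxka" (len 8), cursors c1@0 c4@3 c2@6 c3@7, authorship ........
After op 6 (insert('p')): buffer="pyprpjnxpkpa" (len 12), cursors c1@1 c4@5 c2@9 c3@11, authorship 1...4...2.3.
After op 7 (insert('v')): buffer="pvyprpvjnxpvkpva" (len 16), cursors c1@2 c4@7 c2@12 c3@15, authorship 11...44...22.33.
After op 8 (insert('c')): buffer="pvcyprpvcjnxpvckpvca" (len 20), cursors c1@3 c4@9 c2@15 c3@19, authorship 111...444...222.333.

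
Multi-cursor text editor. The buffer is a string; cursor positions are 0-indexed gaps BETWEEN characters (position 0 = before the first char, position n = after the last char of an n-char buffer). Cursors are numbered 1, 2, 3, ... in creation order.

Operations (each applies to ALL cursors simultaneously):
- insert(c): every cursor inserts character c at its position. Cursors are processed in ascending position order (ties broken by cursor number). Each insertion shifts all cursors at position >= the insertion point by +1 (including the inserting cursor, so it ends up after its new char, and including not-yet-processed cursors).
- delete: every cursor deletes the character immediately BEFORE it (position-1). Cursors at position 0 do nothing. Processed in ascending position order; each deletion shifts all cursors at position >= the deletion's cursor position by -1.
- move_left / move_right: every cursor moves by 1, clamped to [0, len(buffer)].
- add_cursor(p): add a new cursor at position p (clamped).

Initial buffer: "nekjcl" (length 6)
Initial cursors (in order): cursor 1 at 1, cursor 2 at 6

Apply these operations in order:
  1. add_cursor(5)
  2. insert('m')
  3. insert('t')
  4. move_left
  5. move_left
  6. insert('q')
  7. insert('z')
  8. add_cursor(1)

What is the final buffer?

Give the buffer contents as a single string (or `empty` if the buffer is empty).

Answer: nqzmtekjcqzmtlqzmt

Derivation:
After op 1 (add_cursor(5)): buffer="nekjcl" (len 6), cursors c1@1 c3@5 c2@6, authorship ......
After op 2 (insert('m')): buffer="nmekjcmlm" (len 9), cursors c1@2 c3@7 c2@9, authorship .1....3.2
After op 3 (insert('t')): buffer="nmtekjcmtlmt" (len 12), cursors c1@3 c3@9 c2@12, authorship .11....33.22
After op 4 (move_left): buffer="nmtekjcmtlmt" (len 12), cursors c1@2 c3@8 c2@11, authorship .11....33.22
After op 5 (move_left): buffer="nmtekjcmtlmt" (len 12), cursors c1@1 c3@7 c2@10, authorship .11....33.22
After op 6 (insert('q')): buffer="nqmtekjcqmtlqmt" (len 15), cursors c1@2 c3@9 c2@13, authorship .111....333.222
After op 7 (insert('z')): buffer="nqzmtekjcqzmtlqzmt" (len 18), cursors c1@3 c3@11 c2@16, authorship .1111....3333.2222
After op 8 (add_cursor(1)): buffer="nqzmtekjcqzmtlqzmt" (len 18), cursors c4@1 c1@3 c3@11 c2@16, authorship .1111....3333.2222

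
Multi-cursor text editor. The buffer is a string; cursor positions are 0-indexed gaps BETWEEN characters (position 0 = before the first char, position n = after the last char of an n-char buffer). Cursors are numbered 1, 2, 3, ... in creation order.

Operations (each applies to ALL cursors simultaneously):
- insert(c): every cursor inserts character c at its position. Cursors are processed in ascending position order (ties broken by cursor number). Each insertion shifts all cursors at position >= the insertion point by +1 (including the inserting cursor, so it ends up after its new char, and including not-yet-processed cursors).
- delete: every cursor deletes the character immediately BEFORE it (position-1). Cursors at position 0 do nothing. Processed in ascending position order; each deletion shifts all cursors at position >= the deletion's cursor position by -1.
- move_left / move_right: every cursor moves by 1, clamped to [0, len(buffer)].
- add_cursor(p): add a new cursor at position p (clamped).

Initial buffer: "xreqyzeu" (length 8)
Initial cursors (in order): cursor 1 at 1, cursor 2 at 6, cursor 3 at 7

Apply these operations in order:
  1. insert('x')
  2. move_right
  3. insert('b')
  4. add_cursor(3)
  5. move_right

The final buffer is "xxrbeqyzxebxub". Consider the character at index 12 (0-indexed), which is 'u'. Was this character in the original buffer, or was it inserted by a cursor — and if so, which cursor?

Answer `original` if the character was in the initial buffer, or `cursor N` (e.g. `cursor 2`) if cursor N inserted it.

Answer: original

Derivation:
After op 1 (insert('x')): buffer="xxreqyzxexu" (len 11), cursors c1@2 c2@8 c3@10, authorship .1.....2.3.
After op 2 (move_right): buffer="xxreqyzxexu" (len 11), cursors c1@3 c2@9 c3@11, authorship .1.....2.3.
After op 3 (insert('b')): buffer="xxrbeqyzxebxub" (len 14), cursors c1@4 c2@11 c3@14, authorship .1.1....2.23.3
After op 4 (add_cursor(3)): buffer="xxrbeqyzxebxub" (len 14), cursors c4@3 c1@4 c2@11 c3@14, authorship .1.1....2.23.3
After op 5 (move_right): buffer="xxrbeqyzxebxub" (len 14), cursors c4@4 c1@5 c2@12 c3@14, authorship .1.1....2.23.3
Authorship (.=original, N=cursor N): . 1 . 1 . . . . 2 . 2 3 . 3
Index 12: author = original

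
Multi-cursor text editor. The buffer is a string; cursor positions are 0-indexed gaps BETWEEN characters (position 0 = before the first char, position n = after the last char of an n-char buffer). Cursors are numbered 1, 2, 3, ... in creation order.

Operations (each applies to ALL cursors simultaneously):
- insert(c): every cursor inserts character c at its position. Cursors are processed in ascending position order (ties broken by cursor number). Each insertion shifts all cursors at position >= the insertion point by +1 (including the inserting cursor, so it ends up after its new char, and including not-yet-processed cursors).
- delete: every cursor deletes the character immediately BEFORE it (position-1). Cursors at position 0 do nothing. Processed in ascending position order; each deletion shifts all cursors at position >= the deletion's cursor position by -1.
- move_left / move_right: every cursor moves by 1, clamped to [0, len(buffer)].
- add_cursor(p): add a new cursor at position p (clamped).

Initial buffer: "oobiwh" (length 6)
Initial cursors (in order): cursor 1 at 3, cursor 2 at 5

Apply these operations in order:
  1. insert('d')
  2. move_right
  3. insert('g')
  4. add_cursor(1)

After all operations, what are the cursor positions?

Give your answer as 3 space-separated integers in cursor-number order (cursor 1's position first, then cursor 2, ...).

Answer: 6 10 1

Derivation:
After op 1 (insert('d')): buffer="oobdiwdh" (len 8), cursors c1@4 c2@7, authorship ...1..2.
After op 2 (move_right): buffer="oobdiwdh" (len 8), cursors c1@5 c2@8, authorship ...1..2.
After op 3 (insert('g')): buffer="oobdigwdhg" (len 10), cursors c1@6 c2@10, authorship ...1.1.2.2
After op 4 (add_cursor(1)): buffer="oobdigwdhg" (len 10), cursors c3@1 c1@6 c2@10, authorship ...1.1.2.2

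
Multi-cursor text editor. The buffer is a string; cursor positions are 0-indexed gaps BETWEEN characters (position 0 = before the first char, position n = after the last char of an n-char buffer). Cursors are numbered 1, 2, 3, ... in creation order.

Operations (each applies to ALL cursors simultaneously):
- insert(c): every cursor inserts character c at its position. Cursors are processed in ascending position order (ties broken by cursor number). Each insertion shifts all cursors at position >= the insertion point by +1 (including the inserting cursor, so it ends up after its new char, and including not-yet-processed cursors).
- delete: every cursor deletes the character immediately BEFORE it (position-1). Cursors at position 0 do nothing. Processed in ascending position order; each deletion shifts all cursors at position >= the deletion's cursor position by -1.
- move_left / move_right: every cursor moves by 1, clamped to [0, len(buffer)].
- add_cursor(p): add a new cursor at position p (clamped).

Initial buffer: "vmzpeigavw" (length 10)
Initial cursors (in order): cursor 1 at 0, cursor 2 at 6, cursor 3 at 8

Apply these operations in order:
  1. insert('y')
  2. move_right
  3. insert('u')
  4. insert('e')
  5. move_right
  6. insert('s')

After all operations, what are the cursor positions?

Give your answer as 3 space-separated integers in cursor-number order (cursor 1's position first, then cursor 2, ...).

After op 1 (insert('y')): buffer="yvmzpeiygayvw" (len 13), cursors c1@1 c2@8 c3@11, authorship 1......2..3..
After op 2 (move_right): buffer="yvmzpeiygayvw" (len 13), cursors c1@2 c2@9 c3@12, authorship 1......2..3..
After op 3 (insert('u')): buffer="yvumzpeiyguayvuw" (len 16), cursors c1@3 c2@11 c3@15, authorship 1.1.....2.2.3.3.
After op 4 (insert('e')): buffer="yvuemzpeiygueayvuew" (len 19), cursors c1@4 c2@13 c3@18, authorship 1.11.....2.22.3.33.
After op 5 (move_right): buffer="yvuemzpeiygueayvuew" (len 19), cursors c1@5 c2@14 c3@19, authorship 1.11.....2.22.3.33.
After op 6 (insert('s')): buffer="yvuemszpeiygueasyvuews" (len 22), cursors c1@6 c2@16 c3@22, authorship 1.11.1....2.22.23.33.3

Answer: 6 16 22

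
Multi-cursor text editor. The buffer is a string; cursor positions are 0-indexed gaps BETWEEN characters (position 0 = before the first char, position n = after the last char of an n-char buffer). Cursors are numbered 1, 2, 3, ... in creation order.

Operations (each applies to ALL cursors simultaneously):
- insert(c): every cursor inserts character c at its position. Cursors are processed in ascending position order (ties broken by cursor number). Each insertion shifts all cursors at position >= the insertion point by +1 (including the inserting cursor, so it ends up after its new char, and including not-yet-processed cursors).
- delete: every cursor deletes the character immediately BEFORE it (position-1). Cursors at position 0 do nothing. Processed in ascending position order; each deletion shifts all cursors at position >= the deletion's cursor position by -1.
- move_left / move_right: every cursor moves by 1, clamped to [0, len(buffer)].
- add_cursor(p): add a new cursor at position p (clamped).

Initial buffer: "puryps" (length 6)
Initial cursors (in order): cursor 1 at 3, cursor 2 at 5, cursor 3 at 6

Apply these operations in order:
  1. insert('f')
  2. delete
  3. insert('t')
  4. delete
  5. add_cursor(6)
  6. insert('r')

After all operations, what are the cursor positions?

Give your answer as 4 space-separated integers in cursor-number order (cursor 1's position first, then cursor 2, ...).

After op 1 (insert('f')): buffer="purfypfsf" (len 9), cursors c1@4 c2@7 c3@9, authorship ...1..2.3
After op 2 (delete): buffer="puryps" (len 6), cursors c1@3 c2@5 c3@6, authorship ......
After op 3 (insert('t')): buffer="purtyptst" (len 9), cursors c1@4 c2@7 c3@9, authorship ...1..2.3
After op 4 (delete): buffer="puryps" (len 6), cursors c1@3 c2@5 c3@6, authorship ......
After op 5 (add_cursor(6)): buffer="puryps" (len 6), cursors c1@3 c2@5 c3@6 c4@6, authorship ......
After op 6 (insert('r')): buffer="purryprsrr" (len 10), cursors c1@4 c2@7 c3@10 c4@10, authorship ...1..2.34

Answer: 4 7 10 10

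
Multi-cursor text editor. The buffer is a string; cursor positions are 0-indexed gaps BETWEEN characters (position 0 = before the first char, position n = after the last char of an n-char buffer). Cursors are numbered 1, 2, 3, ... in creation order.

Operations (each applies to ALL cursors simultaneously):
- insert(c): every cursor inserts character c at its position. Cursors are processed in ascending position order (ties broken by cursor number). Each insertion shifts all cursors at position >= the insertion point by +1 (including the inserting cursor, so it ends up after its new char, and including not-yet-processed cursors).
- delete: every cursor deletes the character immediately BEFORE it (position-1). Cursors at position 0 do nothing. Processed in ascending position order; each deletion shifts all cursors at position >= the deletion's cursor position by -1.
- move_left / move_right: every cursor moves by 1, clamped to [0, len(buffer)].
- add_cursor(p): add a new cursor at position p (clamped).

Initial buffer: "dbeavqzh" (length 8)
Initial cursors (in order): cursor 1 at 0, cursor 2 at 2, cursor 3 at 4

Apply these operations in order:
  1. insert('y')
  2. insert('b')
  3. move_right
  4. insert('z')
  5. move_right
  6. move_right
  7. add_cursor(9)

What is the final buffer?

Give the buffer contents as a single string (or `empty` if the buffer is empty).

After op 1 (insert('y')): buffer="ydbyeayvqzh" (len 11), cursors c1@1 c2@4 c3@7, authorship 1..2..3....
After op 2 (insert('b')): buffer="ybdbybeaybvqzh" (len 14), cursors c1@2 c2@6 c3@10, authorship 11..22..33....
After op 3 (move_right): buffer="ybdbybeaybvqzh" (len 14), cursors c1@3 c2@7 c3@11, authorship 11..22..33....
After op 4 (insert('z')): buffer="ybdzbybezaybvzqzh" (len 17), cursors c1@4 c2@9 c3@14, authorship 11.1.22.2.33.3...
After op 5 (move_right): buffer="ybdzbybezaybvzqzh" (len 17), cursors c1@5 c2@10 c3@15, authorship 11.1.22.2.33.3...
After op 6 (move_right): buffer="ybdzbybezaybvzqzh" (len 17), cursors c1@6 c2@11 c3@16, authorship 11.1.22.2.33.3...
After op 7 (add_cursor(9)): buffer="ybdzbybezaybvzqzh" (len 17), cursors c1@6 c4@9 c2@11 c3@16, authorship 11.1.22.2.33.3...

Answer: ybdzbybezaybvzqzh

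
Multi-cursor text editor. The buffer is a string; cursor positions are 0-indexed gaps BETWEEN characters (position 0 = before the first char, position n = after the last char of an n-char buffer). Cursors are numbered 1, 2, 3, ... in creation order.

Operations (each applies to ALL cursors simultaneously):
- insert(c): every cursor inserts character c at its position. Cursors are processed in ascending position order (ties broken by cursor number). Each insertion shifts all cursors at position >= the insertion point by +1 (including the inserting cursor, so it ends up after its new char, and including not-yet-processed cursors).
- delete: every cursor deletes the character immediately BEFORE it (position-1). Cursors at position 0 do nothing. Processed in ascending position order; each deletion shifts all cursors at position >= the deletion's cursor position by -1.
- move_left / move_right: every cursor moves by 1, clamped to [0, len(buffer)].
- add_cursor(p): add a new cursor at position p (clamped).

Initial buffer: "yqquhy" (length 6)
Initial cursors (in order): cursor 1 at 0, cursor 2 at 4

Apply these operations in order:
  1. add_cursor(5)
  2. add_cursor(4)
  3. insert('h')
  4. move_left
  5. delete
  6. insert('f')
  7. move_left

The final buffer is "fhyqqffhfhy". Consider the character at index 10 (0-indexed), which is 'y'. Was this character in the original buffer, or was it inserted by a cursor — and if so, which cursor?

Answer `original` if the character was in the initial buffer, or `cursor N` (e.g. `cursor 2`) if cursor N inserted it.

After op 1 (add_cursor(5)): buffer="yqquhy" (len 6), cursors c1@0 c2@4 c3@5, authorship ......
After op 2 (add_cursor(4)): buffer="yqquhy" (len 6), cursors c1@0 c2@4 c4@4 c3@5, authorship ......
After op 3 (insert('h')): buffer="hyqquhhhhy" (len 10), cursors c1@1 c2@7 c4@7 c3@9, authorship 1....24.3.
After op 4 (move_left): buffer="hyqquhhhhy" (len 10), cursors c1@0 c2@6 c4@6 c3@8, authorship 1....24.3.
After op 5 (delete): buffer="hyqqhhy" (len 7), cursors c1@0 c2@4 c4@4 c3@5, authorship 1...43.
After op 6 (insert('f')): buffer="fhyqqffhfhy" (len 11), cursors c1@1 c2@7 c4@7 c3@9, authorship 11...24433.
After op 7 (move_left): buffer="fhyqqffhfhy" (len 11), cursors c1@0 c2@6 c4@6 c3@8, authorship 11...24433.
Authorship (.=original, N=cursor N): 1 1 . . . 2 4 4 3 3 .
Index 10: author = original

Answer: original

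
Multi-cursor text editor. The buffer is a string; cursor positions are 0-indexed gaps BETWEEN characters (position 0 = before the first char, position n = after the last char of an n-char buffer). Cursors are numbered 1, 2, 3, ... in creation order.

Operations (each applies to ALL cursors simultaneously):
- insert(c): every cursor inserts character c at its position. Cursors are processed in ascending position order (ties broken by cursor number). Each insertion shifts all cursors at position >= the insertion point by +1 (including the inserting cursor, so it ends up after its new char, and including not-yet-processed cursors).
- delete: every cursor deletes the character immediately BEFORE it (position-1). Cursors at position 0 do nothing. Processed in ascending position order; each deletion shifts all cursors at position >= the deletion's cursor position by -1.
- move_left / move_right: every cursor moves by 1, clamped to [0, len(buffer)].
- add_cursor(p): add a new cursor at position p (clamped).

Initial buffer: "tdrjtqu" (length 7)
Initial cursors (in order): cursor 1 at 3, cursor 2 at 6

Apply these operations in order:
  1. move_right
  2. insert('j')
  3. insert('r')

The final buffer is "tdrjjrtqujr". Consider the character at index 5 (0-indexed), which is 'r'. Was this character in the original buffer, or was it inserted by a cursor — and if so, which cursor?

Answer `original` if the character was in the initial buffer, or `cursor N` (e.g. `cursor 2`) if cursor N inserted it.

Answer: cursor 1

Derivation:
After op 1 (move_right): buffer="tdrjtqu" (len 7), cursors c1@4 c2@7, authorship .......
After op 2 (insert('j')): buffer="tdrjjtquj" (len 9), cursors c1@5 c2@9, authorship ....1...2
After op 3 (insert('r')): buffer="tdrjjrtqujr" (len 11), cursors c1@6 c2@11, authorship ....11...22
Authorship (.=original, N=cursor N): . . . . 1 1 . . . 2 2
Index 5: author = 1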